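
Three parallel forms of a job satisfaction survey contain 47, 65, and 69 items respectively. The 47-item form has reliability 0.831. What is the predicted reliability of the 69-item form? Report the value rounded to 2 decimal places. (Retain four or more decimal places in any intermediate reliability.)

0.88

Only the ratio of lengths matters: n = 69/47 = 1.4681
r_{69} = n·r / (1 + (n − 1)·r) = 1.2200 / 1.3890 ≈ 0.8783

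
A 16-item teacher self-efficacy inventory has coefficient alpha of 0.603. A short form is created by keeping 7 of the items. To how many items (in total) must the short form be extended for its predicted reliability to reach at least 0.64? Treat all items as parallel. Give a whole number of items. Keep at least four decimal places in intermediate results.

First, r for the 7-item form: n = 7/16 = 0.4375, so r_7 = 0.4375·0.603/(1 + (0.4375 − 1)·0.603) = 0.3992
Length factor from the short form to reach 0.64: n' = 0.64(1 − 0.3992) / [0.3992(1 − 0.64)] ≈ 2.6756
Items = 2.6756 × 7 ≈ 18.73 → 19

19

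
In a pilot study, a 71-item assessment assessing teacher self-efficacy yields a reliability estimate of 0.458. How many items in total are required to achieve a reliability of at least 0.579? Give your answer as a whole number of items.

116

n = [0.579 × 0.542] / [0.458 × 0.421]
n = 0.313818 / 0.192818 ≈ 1.6275
Items needed = n × 71 = 1.6275 × 71 ≈ 115.55 → round up to 116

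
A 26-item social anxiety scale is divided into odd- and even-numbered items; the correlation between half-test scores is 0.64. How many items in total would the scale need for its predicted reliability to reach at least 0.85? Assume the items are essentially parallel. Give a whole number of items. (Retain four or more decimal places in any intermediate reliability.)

r_full = 2(0.64)/(1 + 0.64) = 0.7805
Solve Spearman-Brown for n: n = 0.85(1 − 0.7805) / [0.7805(1 − 0.85)] = 1.5936
Items = 1.5936 × 26 ≈ 41.43 → 42

42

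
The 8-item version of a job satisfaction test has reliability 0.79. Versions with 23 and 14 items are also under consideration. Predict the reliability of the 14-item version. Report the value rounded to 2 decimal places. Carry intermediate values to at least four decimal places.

0.87

The 23-item form is not needed; work directly from the 8-item form with n = 14/8 = 1.7500.
r_{14} = n·r / (1 + (n − 1)·r) = 1.3825 / 1.5925 ≈ 0.8681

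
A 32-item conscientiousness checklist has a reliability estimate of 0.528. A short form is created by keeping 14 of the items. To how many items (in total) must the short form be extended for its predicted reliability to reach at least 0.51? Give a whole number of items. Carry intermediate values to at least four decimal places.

30

Short-form reliability: n = 14/32 = 0.4375; r_14 = n·r/(1+(n−1)r) ≈ 0.3286
Then solve for n' with r_old = 0.3286, r_target = 0.51: n' = 0.51(1 − 0.3286)/[0.3286(1 − 0.51)] = 2.1266
Items = 2.1266 × 14 ≈ 29.77 → 30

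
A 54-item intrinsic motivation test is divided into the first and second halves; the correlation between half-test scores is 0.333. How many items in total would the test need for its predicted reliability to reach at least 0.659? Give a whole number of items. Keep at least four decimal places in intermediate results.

105

Corrected full-test reliability: r_full = 2 × 0.333 / (1 + 0.333) ≈ 0.4996
n = r_tgt(1 − r_full) / [r_full(1 − r_tgt)] = 0.659 × 0.5004 / (0.4996 × 0.341) ≈ 1.9356
Items = 1.9356 × 54 ≈ 104.52 → 105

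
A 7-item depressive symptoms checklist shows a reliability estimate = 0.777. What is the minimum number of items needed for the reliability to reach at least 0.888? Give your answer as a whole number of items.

Rearranging the Spearman-Brown formula for n,
n = r_target (1 − r_old) / [ r_old (1 − r_target) ]
n = 0.888(1 − 0.777) / [0.777(1 − 0.888)]
n = 0.198024 / 0.087024 ≈ 2.2755
2.2755 × 7 = 15.93 → 16 items

16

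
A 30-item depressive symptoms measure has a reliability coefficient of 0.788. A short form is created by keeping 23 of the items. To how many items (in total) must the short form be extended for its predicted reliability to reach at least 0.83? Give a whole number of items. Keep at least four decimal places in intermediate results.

40

First, r for the 23-item form: n = 23/30 = 0.7667, so r_23 = 0.7667·0.788/(1 + (0.7667 − 1)·0.788) = 0.7402
Length factor from the short form to reach 0.83: n' = 0.83(1 − 0.7402) / [0.7402(1 − 0.83)] ≈ 1.7136
Total items = 1.7136 × 23 = 39.41, rounded up to 40.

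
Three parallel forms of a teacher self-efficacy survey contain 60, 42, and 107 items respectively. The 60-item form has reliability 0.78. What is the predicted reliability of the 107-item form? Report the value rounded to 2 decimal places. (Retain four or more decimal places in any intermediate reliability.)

0.86

The 42-item form is not needed; work directly from the 60-item form with n = 107/60 = 1.7833.
r_{107} = n·r / (1 + (n − 1)·r) = 1.3910 / 1.6110 ≈ 0.8634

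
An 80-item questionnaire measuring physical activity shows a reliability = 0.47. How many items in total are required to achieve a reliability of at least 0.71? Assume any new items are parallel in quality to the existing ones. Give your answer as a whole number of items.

221

n = 0.71 × (1 − 0.47) / [ 0.47 × (1 − 0.71) ]
  = 0.3763 / 0.1363 = 2.7608
So the test needs 2.7608 × 80 ≈ 220.86 items; rounding up, 221.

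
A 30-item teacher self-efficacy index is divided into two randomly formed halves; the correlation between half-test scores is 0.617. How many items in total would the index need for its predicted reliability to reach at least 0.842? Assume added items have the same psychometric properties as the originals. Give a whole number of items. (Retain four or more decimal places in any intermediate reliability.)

50

Corrected full-test reliability: r_full = 2 × 0.617 / (1 + 0.617) ≈ 0.7631
n = r_tgt(1 − r_full) / [r_full(1 − r_tgt)] = 0.842 × 0.2369 / (0.7631 × 0.158) ≈ 1.6544
Items = 1.6544 × 30 ≈ 49.63 → 50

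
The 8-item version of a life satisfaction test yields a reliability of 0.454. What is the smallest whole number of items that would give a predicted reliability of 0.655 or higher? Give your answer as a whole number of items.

Spearman-Brown solved for the length factor n:
n = r_target (1 − r_old) / [ r_old (1 − r_target) ]
n = 0.655(1 − 0.454) / [0.454(1 − 0.655)]
n = 0.357630 / 0.156630 ≈ 2.2833
So the test needs 2.2833 × 8 ≈ 18.27 items; rounding up, 19.

19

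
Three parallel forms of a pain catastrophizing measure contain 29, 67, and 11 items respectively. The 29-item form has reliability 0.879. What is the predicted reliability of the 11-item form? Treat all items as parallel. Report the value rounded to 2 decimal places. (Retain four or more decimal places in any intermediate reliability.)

0.73

The 67-item form is not needed; work directly from the 29-item form with n = 11/29 = 0.3793.
r_{11} = n·r / (1 + (n − 1)·r) = 0.3334 / 0.4544 ≈ 0.7337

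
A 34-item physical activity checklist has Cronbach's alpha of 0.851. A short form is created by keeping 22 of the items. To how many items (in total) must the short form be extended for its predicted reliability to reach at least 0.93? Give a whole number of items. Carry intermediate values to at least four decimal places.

Short-form reliability: n = 22/34 = 0.6471; r_22 = n·r/(1+(n−1)r) ≈ 0.7870
Then solve for n' with r_old = 0.7870, r_target = 0.93: n' = 0.93(1 − 0.7870)/[0.7870(1 − 0.93)] = 3.5958
Total items = 3.5958 × 22 = 79.11, rounded up to 80.

80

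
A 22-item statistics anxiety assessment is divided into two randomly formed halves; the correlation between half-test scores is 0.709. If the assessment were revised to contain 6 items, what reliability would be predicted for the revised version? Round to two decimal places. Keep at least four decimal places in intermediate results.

Spearman-Brown correction (n = 2): r_full = 2·0.709/(1 + 0.709) = 0.8297
Then adjust to 6 items: n = 6/22 = 0.2727
r_new = n·r_full / (1 + (n − 1)·r_full) = 0.2263 / 0.3966 ≈ 0.5706

0.57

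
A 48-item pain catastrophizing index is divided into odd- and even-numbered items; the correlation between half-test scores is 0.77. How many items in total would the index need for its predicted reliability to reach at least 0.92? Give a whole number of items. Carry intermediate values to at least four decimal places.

r_full = 2(0.77)/(1 + 0.77) = 0.8701
n = r_tgt(1 − r_full) / [r_full(1 − r_tgt)] = 0.92 × 0.1299 / (0.8701 × 0.08) ≈ 1.7169
Required items = 1.7169 × 48 = 82.41, so 83 items.

83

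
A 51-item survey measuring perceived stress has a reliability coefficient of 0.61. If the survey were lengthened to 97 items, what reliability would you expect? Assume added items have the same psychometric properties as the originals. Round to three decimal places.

0.748

Length ratio n = 97/51 = 1.902
Apply the Spearman-Brown prophecy formula, r' = nr / [1 + (n − 1)r]:
r_new = 1.902·0.61 / [1 + (1.902 − 1)·0.61]
     = 1.1602 / 1.5502 = 0.7484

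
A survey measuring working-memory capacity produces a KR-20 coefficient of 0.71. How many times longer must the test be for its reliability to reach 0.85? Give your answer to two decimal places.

n = [0.85 × 0.29] / [0.71 × 0.15]
n = 0.2465 / 0.1065 ≈ 2.3146

2.31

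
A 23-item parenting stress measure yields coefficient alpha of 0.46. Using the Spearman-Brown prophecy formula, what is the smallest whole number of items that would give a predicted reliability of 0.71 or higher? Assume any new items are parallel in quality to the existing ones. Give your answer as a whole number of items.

n = 0.71(1 − 0.46) / [0.46(1 − 0.71)]
n = 0.3834 / 0.1334 ≈ 2.8741
2.8741 × 23 = 66.10 → 67 items

67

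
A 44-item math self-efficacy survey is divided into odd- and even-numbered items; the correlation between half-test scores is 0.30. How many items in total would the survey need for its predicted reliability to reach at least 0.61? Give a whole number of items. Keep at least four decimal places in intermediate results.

81

Corrected full-test reliability: r_full = 2 × 0.30 / (1 + 0.30) ≈ 0.4615
n = r_tgt(1 − r_full) / [r_full(1 − r_tgt)] = 0.61 × 0.5385 / (0.4615 × 0.39) ≈ 1.8251
Required items = 1.8251 × 44 = 80.30, so 81 items.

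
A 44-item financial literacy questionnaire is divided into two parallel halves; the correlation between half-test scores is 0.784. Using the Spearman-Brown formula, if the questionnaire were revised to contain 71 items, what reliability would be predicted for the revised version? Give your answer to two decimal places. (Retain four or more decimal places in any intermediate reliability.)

First correct the split-half correlation to full-test reliability: r_full = 2 × 0.784 / (1 + 0.784) ≈ 0.8789
Then adjust to 71 items: n = 71/44 = 1.6136
r_new = n·r_full / (1 + (n − 1)·r_full) = 1.4182 / 1.5393 ≈ 0.9213

0.92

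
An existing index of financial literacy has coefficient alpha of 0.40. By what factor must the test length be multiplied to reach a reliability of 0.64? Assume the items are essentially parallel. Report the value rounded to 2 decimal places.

2.67

n = 0.64(1 − 0.40) / [0.40(1 − 0.64)]
n = 0.3840 / 0.1440 ≈ 2.6667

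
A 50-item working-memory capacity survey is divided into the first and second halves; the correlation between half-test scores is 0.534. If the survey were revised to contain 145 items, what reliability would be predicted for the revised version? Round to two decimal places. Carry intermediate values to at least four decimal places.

Spearman-Brown correction (n = 2): r_full = 2·0.534/(1 + 0.534) = 0.6962
Then adjust to 145 items: n = 145/50 = 2.9000
r_new = n·r_full / (1 + (n − 1)·r_full) = 2.0190 / 2.3228 ≈ 0.8692

0.87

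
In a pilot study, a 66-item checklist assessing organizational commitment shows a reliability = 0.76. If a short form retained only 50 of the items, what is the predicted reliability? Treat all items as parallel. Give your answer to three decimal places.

Length ratio n = 50/66 = 0.7576
Spearman-Brown: r_new = n·r / (1 + (n − 1)·r)
r_new = (0.7576 × 0.76) / (1 + (0.7576 − 1) × 0.76)
     = 0.5758 / 0.8158 = 0.7058

0.706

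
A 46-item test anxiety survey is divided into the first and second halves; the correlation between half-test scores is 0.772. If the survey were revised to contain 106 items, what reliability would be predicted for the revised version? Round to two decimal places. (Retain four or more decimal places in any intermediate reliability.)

0.94

Full-test reliability from the split-half r: r_full = 2(0.772)/(1 + 0.772) = 0.8713
Length factor from 46 to 106 items: n = 106/46 = 2.3043
r_new = n·r_full / (1 + (n − 1)·r_full) = 2.0077 / 2.1364 ≈ 0.9398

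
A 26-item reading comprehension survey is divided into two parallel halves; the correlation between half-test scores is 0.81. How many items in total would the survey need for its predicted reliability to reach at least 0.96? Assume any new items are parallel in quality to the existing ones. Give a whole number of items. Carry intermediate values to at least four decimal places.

r_full = 2(0.81)/(1 + 0.81) = 0.8950
n = r_tgt(1 − r_full) / [r_full(1 − r_tgt)] = 0.96 × 0.1050 / (0.8950 × 0.04) ≈ 2.8156
Items = 2.8156 × 26 ≈ 73.21 → 74

74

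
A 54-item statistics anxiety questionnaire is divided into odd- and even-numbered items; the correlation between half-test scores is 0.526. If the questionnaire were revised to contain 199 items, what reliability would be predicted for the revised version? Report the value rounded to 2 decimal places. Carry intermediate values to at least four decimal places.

Full-test reliability from the split-half r: r_full = 2(0.526)/(1 + 0.526) = 0.6894
Length factor from 54 to 199 items: n = 199/54 = 3.6852
r_new = n·r_full / (1 + (n − 1)·r_full) = 2.5406 / 2.8512 ≈ 0.8911

0.89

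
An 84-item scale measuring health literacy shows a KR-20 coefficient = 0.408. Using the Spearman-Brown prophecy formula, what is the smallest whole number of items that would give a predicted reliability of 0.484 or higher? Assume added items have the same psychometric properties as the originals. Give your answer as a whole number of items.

115

Invert Spearman-Brown to solve for n:
n = r*(1 − r) / [ r (1 − r*) ]
n = 0.484(1 − 0.408) / [0.408(1 − 0.484)]
  = 0.286528 / 0.210528 = 1.3610
Items needed = n × 84 = 1.3610 × 84 ≈ 114.32 → round up to 115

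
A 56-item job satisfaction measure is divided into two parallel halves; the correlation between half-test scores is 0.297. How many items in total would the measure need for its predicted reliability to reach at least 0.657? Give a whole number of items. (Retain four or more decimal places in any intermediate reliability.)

Corrected full-test reliability: r_full = 2 × 0.297 / (1 + 0.297) ≈ 0.4580
Solve Spearman-Brown for n: n = 0.657(1 − 0.4580) / [0.4580(1 − 0.657)] = 2.2668
Required items = 2.2668 × 56 = 126.94, so 127 items.

127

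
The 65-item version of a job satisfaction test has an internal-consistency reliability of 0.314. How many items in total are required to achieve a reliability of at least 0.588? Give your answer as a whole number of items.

203

n = [0.588 × 0.686] / [0.314 × 0.412]
  = 0.403368 / 0.129368 = 3.1180
So the test needs 3.1180 × 65 ≈ 202.67 items; rounding up, 203.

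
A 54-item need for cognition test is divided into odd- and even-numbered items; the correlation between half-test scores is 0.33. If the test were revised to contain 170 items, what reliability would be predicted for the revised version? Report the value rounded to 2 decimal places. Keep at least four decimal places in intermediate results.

0.76

First correct the split-half correlation to full-test reliability: r_full = 2 × 0.33 / (1 + 0.33) ≈ 0.4962
Length factor from 54 to 170 items: n = 170/54 = 3.1481
r_new = n·r_full / (1 + (n − 1)·r_full) = 1.5621 / 2.0659 ≈ 0.7561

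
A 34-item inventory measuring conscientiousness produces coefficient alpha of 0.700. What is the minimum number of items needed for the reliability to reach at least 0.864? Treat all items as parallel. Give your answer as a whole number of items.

93

Spearman-Brown solved for the length factor n:
n = r_target (1 − r_old) / [ r_old (1 − r_target) ]
n = 0.864(1 − 0.700) / [0.700(1 − 0.864)]
n = 0.259200 / 0.095200 ≈ 2.7227
2.7227 × 34 = 92.57 → 93 items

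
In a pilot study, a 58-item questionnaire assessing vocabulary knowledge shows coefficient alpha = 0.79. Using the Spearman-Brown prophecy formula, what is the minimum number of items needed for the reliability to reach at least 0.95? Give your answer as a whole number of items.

293

Spearman-Brown solved for the length factor n:
n = r*(1 − r) / [ r (1 − r*) ]
n = [0.95 × 0.21] / [0.79 × 0.05]
n = 0.1995 / 0.0395 ≈ 5.0506
So the test needs 5.0506 × 58 ≈ 292.93 items; rounding up, 293.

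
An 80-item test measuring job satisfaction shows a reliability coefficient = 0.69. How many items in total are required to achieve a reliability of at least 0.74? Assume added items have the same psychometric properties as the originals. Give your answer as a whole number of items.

103

n = 0.74 × (1 − 0.69) / [ 0.69 × (1 − 0.74) ]
n = 0.2294 / 0.1794 ≈ 1.2787
1.2787 × 80 = 102.30 → 103 items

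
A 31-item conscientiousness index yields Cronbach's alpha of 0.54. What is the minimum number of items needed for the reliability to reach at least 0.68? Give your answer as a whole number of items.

57

n = [0.68 × 0.46] / [0.54 × 0.32]
n = 0.3128 / 0.1728 ≈ 1.8102
Items needed = n × 31 = 1.8102 × 31 ≈ 56.12 → round up to 57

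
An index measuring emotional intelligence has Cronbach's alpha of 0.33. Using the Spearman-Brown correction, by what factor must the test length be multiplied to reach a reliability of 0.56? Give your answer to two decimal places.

Rearranging the Spearman-Brown formula for n,
n = r*(1 − r) / [ r (1 − r*) ]
n = 0.56 × (1 − 0.33) / [ 0.33 × (1 − 0.56) ]
n = 0.3752 / 0.1452 ≈ 2.5840

2.58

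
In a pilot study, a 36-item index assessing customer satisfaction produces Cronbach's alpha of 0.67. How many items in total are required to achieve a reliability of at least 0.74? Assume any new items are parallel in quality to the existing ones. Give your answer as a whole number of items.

51

n = [0.74 × 0.33] / [0.67 × 0.26]
n = 0.2442 / 0.1742 ≈ 1.4018
Items needed = n × 36 = 1.4018 × 36 ≈ 50.46 → round up to 51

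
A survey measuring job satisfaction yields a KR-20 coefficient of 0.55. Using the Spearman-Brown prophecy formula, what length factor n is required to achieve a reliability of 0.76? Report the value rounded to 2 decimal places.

n = 0.76(1 − 0.55) / [0.55(1 − 0.76)]
n = 0.3420 / 0.1320 ≈ 2.5909

2.59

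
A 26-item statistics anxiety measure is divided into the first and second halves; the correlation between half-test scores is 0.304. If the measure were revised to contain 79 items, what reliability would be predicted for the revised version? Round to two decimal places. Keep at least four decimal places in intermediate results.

0.73

Spearman-Brown correction (n = 2): r_full = 2·0.304/(1 + 0.304) = 0.4663
Then adjust to 79 items: n = 79/26 = 3.0385
r_new = n·r_full / (1 + (n − 1)·r_full) = 1.4169 / 1.9506 ≈ 0.7264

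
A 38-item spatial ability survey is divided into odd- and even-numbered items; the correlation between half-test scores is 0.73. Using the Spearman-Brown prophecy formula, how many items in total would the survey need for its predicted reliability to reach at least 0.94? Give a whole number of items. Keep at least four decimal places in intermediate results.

111

r_full = 2(0.73)/(1 + 0.73) = 0.8439
Solve Spearman-Brown for n: n = 0.94(1 − 0.8439) / [0.8439(1 − 0.94)] = 2.8979
Items = 2.8979 × 38 ≈ 110.12 → 111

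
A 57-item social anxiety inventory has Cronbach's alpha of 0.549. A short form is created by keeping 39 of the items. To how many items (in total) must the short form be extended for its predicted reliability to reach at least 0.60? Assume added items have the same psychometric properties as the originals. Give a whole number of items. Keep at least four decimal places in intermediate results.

Short-form reliability: n = 39/57 = 0.6842; r_39 = n·r/(1+(n−1)r) ≈ 0.4544
Then solve for n' with r_old = 0.4544, r_target = 0.60: n' = 0.60(1 − 0.4544)/[0.4544(1 − 0.60)] = 1.8011
Items = 1.8011 × 39 ≈ 70.24 → 71

71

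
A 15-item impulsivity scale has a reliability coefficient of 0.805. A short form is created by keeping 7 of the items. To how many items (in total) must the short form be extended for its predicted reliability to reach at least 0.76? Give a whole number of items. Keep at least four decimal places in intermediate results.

Short-form reliability: n = 7/15 = 0.4667; r_7 = n·r/(1+(n−1)r) ≈ 0.6583
Then solve for n' with r_old = 0.6583, r_target = 0.76: n' = 0.76(1 − 0.6583)/[0.6583(1 − 0.76)] = 1.6437
Total items = 1.6437 × 7 = 11.51, rounded up to 12.

12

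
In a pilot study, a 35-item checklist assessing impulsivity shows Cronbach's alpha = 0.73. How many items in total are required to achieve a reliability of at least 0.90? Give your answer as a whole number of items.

n = 0.90 × (1 − 0.73) / [ 0.73 × (1 − 0.90) ]
n = 0.2430 / 0.0730 ≈ 3.3288
So the test needs 3.3288 × 35 ≈ 116.51 items; rounding up, 117.

117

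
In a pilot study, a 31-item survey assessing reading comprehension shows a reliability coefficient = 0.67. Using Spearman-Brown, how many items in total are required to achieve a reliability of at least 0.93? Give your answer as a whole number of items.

Rearranging the Spearman-Brown formula for n,
n = r*(1 − r) / [ r (1 − r*) ]
n = [0.93 × 0.33] / [0.67 × 0.07]
n = 0.3069 / 0.0469 ≈ 6.5437
Items needed = n × 31 = 6.5437 × 31 ≈ 202.85 → round up to 203

203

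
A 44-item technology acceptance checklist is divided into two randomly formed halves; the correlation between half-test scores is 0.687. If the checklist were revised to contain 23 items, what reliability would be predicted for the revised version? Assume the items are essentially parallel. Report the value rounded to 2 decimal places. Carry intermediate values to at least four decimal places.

0.70

Spearman-Brown correction (n = 2): r_full = 2·0.687/(1 + 0.687) = 0.8145
Then adjust to 23 items: n = 23/44 = 0.5227
r_new = n·r_full / (1 + (n − 1)·r_full) = 0.4257 / 0.6112 ≈ 0.6965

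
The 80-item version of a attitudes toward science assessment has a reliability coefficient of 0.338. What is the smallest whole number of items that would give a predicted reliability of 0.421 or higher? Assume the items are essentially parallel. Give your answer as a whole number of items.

114

n = 0.421 × (1 − 0.338) / [ 0.338 × (1 − 0.421) ]
  = 0.278702 / 0.195702 = 1.4241
So the test needs 1.4241 × 80 ≈ 113.93 items; rounding up, 114.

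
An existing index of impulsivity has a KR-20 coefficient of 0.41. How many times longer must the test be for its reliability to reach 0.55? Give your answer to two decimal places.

1.76

n = 0.55(1 − 0.41) / [0.41(1 − 0.55)]
  = 0.3245 / 0.1845 = 1.7588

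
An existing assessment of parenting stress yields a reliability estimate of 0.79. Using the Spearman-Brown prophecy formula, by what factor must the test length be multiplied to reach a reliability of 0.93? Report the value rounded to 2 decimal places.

Spearman-Brown solved for the length factor n:
n = r*(1 − r) / [ r (1 − r*) ]
n = [0.93 × 0.21] / [0.79 × 0.07]
  = 0.1953 / 0.0553 = 3.5316

3.53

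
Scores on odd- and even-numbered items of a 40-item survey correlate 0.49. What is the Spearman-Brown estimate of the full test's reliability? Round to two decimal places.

Each half is half the length of the full test, so the full test is n = 2 times a half.
r_full = 2r_hh / (1 + r_hh) = 2 × 0.49 / (1 + 0.49)
       = 0.9800 / 1.4900 = 0.6577

0.66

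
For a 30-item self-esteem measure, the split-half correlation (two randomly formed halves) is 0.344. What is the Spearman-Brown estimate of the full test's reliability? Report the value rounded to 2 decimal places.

r_full = 2(0.344) / (1 + 0.344)
r_full = 0.6880 / 1.3440 ≈ 0.5119

0.51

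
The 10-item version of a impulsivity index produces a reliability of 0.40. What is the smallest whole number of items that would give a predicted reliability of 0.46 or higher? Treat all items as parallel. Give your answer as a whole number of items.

Rearranging the Spearman-Brown formula for n,
n = r*(1 − r) / [ r (1 − r*) ]
n = 0.46 × (1 − 0.40) / [ 0.40 × (1 − 0.46) ]
  = 0.2760 / 0.2160 = 1.2778
So the test needs 1.2778 × 10 ≈ 12.78 items; rounding up, 13.

13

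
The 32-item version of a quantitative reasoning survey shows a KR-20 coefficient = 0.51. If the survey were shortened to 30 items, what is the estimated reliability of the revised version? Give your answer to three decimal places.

0.494

Length ratio n = 30/32 = 0.9375
r_new = 0.9375·0.51 / [1 + (0.9375 − 1)·0.51]
r_new = 0.4781 / 0.9681 ≈ 0.4939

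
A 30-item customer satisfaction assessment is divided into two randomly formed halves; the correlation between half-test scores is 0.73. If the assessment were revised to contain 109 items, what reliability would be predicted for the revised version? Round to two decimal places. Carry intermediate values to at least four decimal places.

0.95

Full-test reliability from the split-half r: r_full = 2(0.73)/(1 + 0.73) = 0.8439
Then adjust to 109 items: n = 109/30 = 3.6333
r_new = n·r_full / (1 + (n − 1)·r_full) = 3.0661 / 3.2222 ≈ 0.9516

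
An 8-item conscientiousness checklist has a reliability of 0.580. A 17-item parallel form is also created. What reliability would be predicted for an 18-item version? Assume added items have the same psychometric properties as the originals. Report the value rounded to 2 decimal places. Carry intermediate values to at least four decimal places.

Only the ratio of lengths matters: n = 18/8 = 2.2500
r_{18} = n·r / (1 + (n − 1)·r) = 1.3050 / 1.7250 ≈ 0.7565

0.76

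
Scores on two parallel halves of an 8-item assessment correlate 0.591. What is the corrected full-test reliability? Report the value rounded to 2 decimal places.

r_full = 2(0.591) / (1 + 0.591)
r_full = 1.1820 / 1.5910 ≈ 0.7429

0.74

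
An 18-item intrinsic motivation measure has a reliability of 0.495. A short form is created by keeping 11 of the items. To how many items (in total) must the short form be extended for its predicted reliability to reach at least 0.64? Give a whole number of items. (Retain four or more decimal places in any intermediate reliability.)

Short-form reliability: n = 11/18 = 0.6111; r_11 = n·r/(1+(n−1)r) ≈ 0.3746
Then solve for n' with r_old = 0.3746, r_target = 0.64: n' = 0.64(1 − 0.3746)/[0.3746(1 − 0.64)] = 2.9680
Items = 2.9680 × 11 ≈ 32.65 → 33

33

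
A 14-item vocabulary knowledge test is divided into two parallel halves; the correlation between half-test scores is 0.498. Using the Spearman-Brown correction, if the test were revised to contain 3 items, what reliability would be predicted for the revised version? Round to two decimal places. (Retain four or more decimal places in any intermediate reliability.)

Full-test reliability from the split-half r: r_full = 2(0.498)/(1 + 0.498) = 0.6649
Length factor from 14 to 3 items: n = 3/14 = 0.2143
r_new = n·r_full / (1 + (n − 1)·r_full) = 0.1425 / 0.4776 ≈ 0.2984

0.30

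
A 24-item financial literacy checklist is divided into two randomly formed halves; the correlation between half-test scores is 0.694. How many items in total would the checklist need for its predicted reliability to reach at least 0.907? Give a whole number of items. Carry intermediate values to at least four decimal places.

52

r_full = 2(0.694)/(1 + 0.694) = 0.8194
n = r_tgt(1 − r_full) / [r_full(1 − r_tgt)] = 0.907 × 0.1806 / (0.8194 × 0.093) ≈ 2.1495
Required items = 2.1495 × 24 = 51.59, so 52 items.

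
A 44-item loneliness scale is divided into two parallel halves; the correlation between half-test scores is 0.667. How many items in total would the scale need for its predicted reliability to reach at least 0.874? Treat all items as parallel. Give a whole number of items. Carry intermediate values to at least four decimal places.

Corrected full-test reliability: r_full = 2 × 0.667 / (1 + 0.667) ≈ 0.8002
Solve Spearman-Brown for n: n = 0.874(1 − 0.8002) / [0.8002(1 − 0.874)] = 1.7320
Required items = 1.7320 × 44 = 76.21, so 77 items.

77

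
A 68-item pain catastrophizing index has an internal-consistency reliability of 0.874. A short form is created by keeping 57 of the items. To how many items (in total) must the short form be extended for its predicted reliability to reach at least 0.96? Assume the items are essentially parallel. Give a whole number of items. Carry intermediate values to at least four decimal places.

Short-form reliability: n = 57/68 = 0.8382; r_57 = n·r/(1+(n−1)r) ≈ 0.8532
Then solve for n' with r_old = 0.8532, r_target = 0.96: n' = 0.96(1 − 0.8532)/[0.8532(1 − 0.96)] = 4.1294
Total items = 4.1294 × 57 = 235.38, rounded up to 236.

236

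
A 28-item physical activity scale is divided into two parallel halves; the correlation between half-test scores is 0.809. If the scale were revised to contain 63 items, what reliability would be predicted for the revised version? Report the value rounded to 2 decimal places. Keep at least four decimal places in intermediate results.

0.95

Full-test reliability from the split-half r: r_full = 2(0.809)/(1 + 0.809) = 0.8944
Length factor from 28 to 63 items: n = 63/28 = 2.2500
r_new = n·r_full / (1 + (n − 1)·r_full) = 2.0124 / 2.1180 ≈ 0.9501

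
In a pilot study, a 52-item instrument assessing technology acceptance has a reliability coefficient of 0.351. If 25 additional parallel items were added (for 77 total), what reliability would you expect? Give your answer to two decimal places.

The new length is 77/52 = 1.4808 times the old.
r_new = 1.4808·0.351 / [1 + (1.4808 − 1)·0.351]
r_new = 0.5198 / 1.1688 ≈ 0.4447

0.44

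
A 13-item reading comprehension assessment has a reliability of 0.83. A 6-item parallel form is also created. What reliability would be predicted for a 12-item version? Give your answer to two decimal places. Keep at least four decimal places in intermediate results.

0.82

Only the ratio of lengths matters: n = 12/13 = 0.9231
r_{12} = n·r / (1 + (n − 1)·r) = 0.7662 / 0.9362 ≈ 0.8184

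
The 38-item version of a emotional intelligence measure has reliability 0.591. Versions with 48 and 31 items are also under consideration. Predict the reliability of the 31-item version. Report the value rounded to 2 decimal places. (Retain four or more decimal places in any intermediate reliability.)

Only the ratio of lengths matters: n = 31/38 = 0.8158
r_{31} = n·r / (1 + (n − 1)·r) = 0.4821 / 0.8911 ≈ 0.5410

0.54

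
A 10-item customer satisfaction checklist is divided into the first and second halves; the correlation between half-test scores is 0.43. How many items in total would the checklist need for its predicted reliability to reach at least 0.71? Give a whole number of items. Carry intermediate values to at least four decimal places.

Corrected full-test reliability: r_full = 2 × 0.43 / (1 + 0.43) ≈ 0.6014
Solve Spearman-Brown for n: n = 0.71(1 − 0.6014) / [0.6014(1 − 0.71)] = 1.6227
Required items = 1.6227 × 10 = 16.23, so 17 items.

17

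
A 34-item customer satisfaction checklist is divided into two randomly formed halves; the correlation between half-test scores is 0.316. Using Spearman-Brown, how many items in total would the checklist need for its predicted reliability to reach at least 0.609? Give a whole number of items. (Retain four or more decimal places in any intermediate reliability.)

Corrected full-test reliability: r_full = 2 × 0.316 / (1 + 0.316) ≈ 0.4802
n = r_tgt(1 − r_full) / [r_full(1 − r_tgt)] = 0.609 × 0.5198 / (0.4802 × 0.391) ≈ 1.6860
Required items = 1.6860 × 34 = 57.32, so 58 items.

58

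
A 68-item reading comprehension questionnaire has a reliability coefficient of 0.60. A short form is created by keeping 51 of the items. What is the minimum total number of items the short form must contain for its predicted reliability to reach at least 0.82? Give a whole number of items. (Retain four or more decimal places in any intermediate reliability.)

207

Short-form reliability: n = 51/68 = 0.7500; r_51 = n·r/(1+(n−1)r) ≈ 0.5294
Length factor from the short form to reach 0.82: n' = 0.82(1 − 0.5294) / [0.5294(1 − 0.82)] ≈ 4.0496
Items = 4.0496 × 51 ≈ 206.53 → 207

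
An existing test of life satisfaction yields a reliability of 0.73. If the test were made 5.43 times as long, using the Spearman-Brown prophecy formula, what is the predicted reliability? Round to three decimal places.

0.936

Apply the Spearman-Brown prophecy formula, r' = nr / [1 + (n − 1)r]:
r_new = (5.43 × 0.73) / (1 + (5.43 − 1) × 0.73)
r_new = 3.9639 / 4.2339 ≈ 0.9362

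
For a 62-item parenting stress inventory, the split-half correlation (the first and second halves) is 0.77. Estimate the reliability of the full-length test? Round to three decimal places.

0.870

Apply the Spearman-Brown correction with n = 2:
r_full = 2(0.77) / (1 + 0.77)
r_full = 1.5400 / 1.7700 ≈ 0.8701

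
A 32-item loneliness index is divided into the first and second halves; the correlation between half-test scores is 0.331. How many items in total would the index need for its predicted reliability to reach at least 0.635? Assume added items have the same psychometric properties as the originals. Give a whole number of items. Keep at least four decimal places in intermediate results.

57

r_full = 2(0.331)/(1 + 0.331) = 0.4974
Solve Spearman-Brown for n: n = 0.635(1 − 0.4974) / [0.4974(1 − 0.635)] = 1.7579
Items = 1.7579 × 32 ≈ 56.25 → 57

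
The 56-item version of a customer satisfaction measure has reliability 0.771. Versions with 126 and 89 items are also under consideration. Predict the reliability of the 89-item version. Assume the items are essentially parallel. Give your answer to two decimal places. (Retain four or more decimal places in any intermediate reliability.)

The 126-item form is not needed; work directly from the 56-item form with n = 89/56 = 1.5893.
r_{89} = n·r / (1 + (n − 1)·r) = 1.2254 / 1.4544 ≈ 0.8425

0.84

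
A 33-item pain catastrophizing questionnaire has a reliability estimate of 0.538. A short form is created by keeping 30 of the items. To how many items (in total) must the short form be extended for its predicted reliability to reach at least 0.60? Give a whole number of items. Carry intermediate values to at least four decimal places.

43

Short-form reliability: n = 30/33 = 0.9091; r_30 = n·r/(1+(n−1)r) ≈ 0.5142
Length factor from the short form to reach 0.60: n' = 0.60(1 − 0.5142) / [0.5142(1 − 0.60)] ≈ 1.4172
Total items = 1.4172 × 30 = 42.52, rounded up to 43.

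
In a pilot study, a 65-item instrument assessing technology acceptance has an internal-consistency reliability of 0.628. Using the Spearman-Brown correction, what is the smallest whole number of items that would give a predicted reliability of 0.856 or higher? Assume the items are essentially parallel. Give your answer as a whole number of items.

Invert Spearman-Brown to solve for n:
n = r*(1 − r) / [ r (1 − r*) ]
n = 0.856(1 − 0.628) / [0.628(1 − 0.856)]
  = 0.318432 / 0.090432 = 3.5212
3.5212 × 65 = 228.88 → 229 items

229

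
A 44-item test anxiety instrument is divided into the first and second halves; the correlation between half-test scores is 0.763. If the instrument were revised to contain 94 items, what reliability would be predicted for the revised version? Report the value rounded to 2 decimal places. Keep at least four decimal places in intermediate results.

0.93

Spearman-Brown correction (n = 2): r_full = 2·0.763/(1 + 0.763) = 0.8656
Then adjust to 94 items: n = 94/44 = 2.1364
r_new = n·r_full / (1 + (n − 1)·r_full) = 1.8493 / 1.9837 ≈ 0.9322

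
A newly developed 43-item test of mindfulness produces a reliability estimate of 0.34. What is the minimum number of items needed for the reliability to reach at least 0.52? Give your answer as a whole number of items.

Rearranging the Spearman-Brown formula for n,
n = r_target (1 − r_old) / [ r_old (1 − r_target) ]
n = 0.52(1 − 0.34) / [0.34(1 − 0.52)]
  = 0.3432 / 0.1632 = 2.1029
Items needed = n × 43 = 2.1029 × 43 ≈ 90.42 → round up to 91

91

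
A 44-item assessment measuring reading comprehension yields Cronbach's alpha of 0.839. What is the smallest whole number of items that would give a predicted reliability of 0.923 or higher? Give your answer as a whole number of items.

Rearranging the Spearman-Brown formula for n,
n = r*(1 − r) / [ r (1 − r*) ]
n = [0.923 × 0.161] / [0.839 × 0.077]
n = 0.148603 / 0.064603 ≈ 2.3002
Items needed = n × 44 = 2.3002 × 44 ≈ 101.21 → round up to 102

102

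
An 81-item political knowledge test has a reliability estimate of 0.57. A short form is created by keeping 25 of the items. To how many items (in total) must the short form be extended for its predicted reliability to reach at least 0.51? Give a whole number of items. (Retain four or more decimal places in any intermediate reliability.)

64

First, r for the 25-item form: n = 25/81 = 0.3086, so r_25 = 0.3086·0.57/(1 + (0.3086 − 1)·0.57) = 0.2903
Length factor from the short form to reach 0.51: n' = 0.51(1 − 0.2903) / [0.2903(1 − 0.51)] ≈ 2.5445
Total items = 2.5445 × 25 = 63.61, rounded up to 64.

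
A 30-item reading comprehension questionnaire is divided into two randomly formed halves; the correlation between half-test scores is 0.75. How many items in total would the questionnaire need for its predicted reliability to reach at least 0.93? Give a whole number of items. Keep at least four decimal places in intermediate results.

Corrected full-test reliability: r_full = 2 × 0.75 / (1 + 0.75) ≈ 0.8571
Solve Spearman-Brown for n: n = 0.93(1 − 0.8571) / [0.8571(1 − 0.93)] = 2.2151
Items = 2.2151 × 30 ≈ 66.45 → 67

67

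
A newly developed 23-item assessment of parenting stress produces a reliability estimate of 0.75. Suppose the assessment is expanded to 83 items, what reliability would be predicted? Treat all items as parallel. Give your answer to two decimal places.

0.92

The new length is 83/23 = 3.6087 times the old.
r_new = 3.6087·0.75 / [1 + (3.6087 − 1)·0.75]
r_new = 2.7065 / 2.9565 ≈ 0.9154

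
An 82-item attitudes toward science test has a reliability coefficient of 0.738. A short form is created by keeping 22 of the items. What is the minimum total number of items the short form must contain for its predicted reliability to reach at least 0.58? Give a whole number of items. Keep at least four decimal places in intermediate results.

41

Short-form reliability: n = 22/82 = 0.2683; r_22 = n·r/(1+(n−1)r) ≈ 0.4304
Length factor from the short form to reach 0.58: n' = 0.58(1 − 0.4304) / [0.4304(1 − 0.58)] ≈ 1.8276
Items = 1.8276 × 22 ≈ 40.21 → 41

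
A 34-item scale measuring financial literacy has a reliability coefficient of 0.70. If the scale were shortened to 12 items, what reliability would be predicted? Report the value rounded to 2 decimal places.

0.45

The new length is 12/34 = 0.3529 times the old.
Spearman-Brown: r_new = n·r / (1 + (n − 1)·r)
r_new = 0.3529·0.70 / [1 + (0.3529 − 1)·0.70]
r_new = 0.2470 / 0.5470 ≈ 0.4516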